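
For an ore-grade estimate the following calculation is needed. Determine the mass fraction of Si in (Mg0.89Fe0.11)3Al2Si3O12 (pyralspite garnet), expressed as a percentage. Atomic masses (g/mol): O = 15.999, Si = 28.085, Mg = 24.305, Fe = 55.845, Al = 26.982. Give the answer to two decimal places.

20.37 weight percent

Molar mass of (Mg0.89Fe0.11)3Al2Si3O12: 2.67*24.305 + 0.33*55.845 + 2*26.982 + 3*28.085 + 12*15.999 = 413.530 g/mol.
Mass of Si per formula unit: 3 × 28.085 = 84.255 g.
Weight fraction Si = 84.255 / 413.530 = 0.2037.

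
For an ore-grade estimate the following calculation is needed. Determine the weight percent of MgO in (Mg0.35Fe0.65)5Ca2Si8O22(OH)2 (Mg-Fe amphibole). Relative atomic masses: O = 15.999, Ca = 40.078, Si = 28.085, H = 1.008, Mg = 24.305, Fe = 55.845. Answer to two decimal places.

Formula mass = 914.858 g/mol.
1.75 Mg → 1.7500 mol MgO per formula unit; M(MgO) = 40.304, so MgO mass = 70.532 g.
70.532/914.858 × 100 = 7.71 wt%.

7.71 wt%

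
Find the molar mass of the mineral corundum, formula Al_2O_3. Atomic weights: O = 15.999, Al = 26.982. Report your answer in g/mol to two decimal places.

101.96 g/mol

Al: 2 × 26.982 = 53.9640
O: 3 × 15.999 = 47.9970
Summing the contributions gives the formula mass.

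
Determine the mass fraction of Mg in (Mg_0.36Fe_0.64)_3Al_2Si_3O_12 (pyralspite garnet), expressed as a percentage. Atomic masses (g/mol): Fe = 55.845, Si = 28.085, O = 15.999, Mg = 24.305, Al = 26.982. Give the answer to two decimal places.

M((Mg_0.36Fe_0.64)_3Al_2Si_3O_12) = 463.679 g/mol.
Mg contributes 1.08 × 24.305 = 26.249 g per mole.
26.249/463.679 = 0.0566 → 5.66%.

5.66 wt%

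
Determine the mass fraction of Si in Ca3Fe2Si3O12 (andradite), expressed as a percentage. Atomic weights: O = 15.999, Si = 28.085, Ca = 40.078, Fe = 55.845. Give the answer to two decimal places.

16.58 weight percent

Molar mass of Ca3Fe2Si3O12: 3*40.078 + 2*55.845 + 3*28.085 + 12*15.999 = 508.167 g/mol.
Mass of Si per formula unit: 3 × 28.085 = 84.255 g.
Weight fraction Si = 84.255 / 508.167 = 0.1658.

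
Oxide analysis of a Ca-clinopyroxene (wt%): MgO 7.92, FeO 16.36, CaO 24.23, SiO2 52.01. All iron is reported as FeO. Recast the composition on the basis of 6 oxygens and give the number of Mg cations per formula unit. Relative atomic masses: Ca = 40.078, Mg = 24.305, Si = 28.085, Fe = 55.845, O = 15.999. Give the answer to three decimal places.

MgO: 7.92/40.304 = 0.19651 mol → 0.19651 mol Mg, 0.19651 mol O.
FeO: 16.36/71.844 = 0.22772 mol → 0.22772 mol Fe, 0.22772 mol O.
CaO: 24.23/56.077 = 0.43208 mol → 0.43208 mol Ca, 0.43208 mol O.
SiO2: 52.01/60.083 = 0.86564 mol → 0.86564 mol Si, 1.73128 mol O.
Total oxygen = 2.58759 mol. Normalization factor = 6/2.58759 = 2.31876.
Mg per 6 O = 0.19651 × 2.31876 = 0.456.

0.456 Mg apfu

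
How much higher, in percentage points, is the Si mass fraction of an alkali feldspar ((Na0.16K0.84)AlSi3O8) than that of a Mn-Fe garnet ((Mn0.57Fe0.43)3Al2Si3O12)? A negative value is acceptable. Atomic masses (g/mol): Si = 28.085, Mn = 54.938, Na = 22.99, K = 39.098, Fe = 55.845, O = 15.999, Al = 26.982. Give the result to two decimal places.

First mineral: 84.255 g Si in 275.750 g formula = 30.55 wt% Si.
Second mineral: 84.255 g Si in 496.191 g formula = 16.98 wt% Si.
30.55% − 16.98% gives a difference of 13.57 percentage points.

13.57 percentage points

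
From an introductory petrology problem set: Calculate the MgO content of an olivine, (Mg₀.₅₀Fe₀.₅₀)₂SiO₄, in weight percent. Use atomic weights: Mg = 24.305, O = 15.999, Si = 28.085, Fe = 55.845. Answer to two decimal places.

23.40 wt%

M((Mg₀.₅₀Fe₀.₅₀)₂SiO₄) = 172.231 g/mol; M(MgO) = 40.304 g/mol.
Moles MgO per formula unit = 1 Mg ÷ 1 = 1.0000.
MgO fraction = (1.0000 × 40.304) / 172.231 = 40.304/172.231 = 0.2340.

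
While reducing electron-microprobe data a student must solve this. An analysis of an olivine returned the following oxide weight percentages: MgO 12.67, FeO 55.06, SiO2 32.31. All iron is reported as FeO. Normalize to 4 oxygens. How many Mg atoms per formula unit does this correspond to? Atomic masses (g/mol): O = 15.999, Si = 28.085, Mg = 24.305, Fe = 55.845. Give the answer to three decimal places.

12.67 wt% MgO ÷ 40.304 g/mol = 0.31436 mol, giving 0.31436 Mg and 0.31436 O.
55.06 wt% FeO ÷ 71.844 g/mol = 0.76638 mol, giving 0.76638 Fe and 0.76638 O.
32.31 wt% SiO2 ÷ 60.083 g/mol = 0.53776 mol, giving 0.53776 Si and 1.07552 O.
Oxygen sums to 2.15626; scaling by 4/2.15626 = 1.85506 puts the formula on 4 O.
Mg: 0.31436 × 1.85506 = 0.583 atoms per formula unit.

0.583 Mg apfu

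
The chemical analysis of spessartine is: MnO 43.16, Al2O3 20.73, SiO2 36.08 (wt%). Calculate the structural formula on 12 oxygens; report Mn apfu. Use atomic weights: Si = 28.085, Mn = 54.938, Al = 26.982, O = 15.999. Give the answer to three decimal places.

3.018 Mn apfu

MnO (M=70.937): mol = 0.60843; Mn = 0.60843, O = 0.60843.
Al2O3 (M=101.961): mol = 0.20331; Al = 0.40662, O = 0.60993.
SiO2 (M=60.083): mol = 0.60050; Si = 0.60050, O = 1.20100.
ΣO = 2.41936; factor = 12/ΣO = 4.95999.
Mn apfu = 0.60843 × 4.95999 = 3.018.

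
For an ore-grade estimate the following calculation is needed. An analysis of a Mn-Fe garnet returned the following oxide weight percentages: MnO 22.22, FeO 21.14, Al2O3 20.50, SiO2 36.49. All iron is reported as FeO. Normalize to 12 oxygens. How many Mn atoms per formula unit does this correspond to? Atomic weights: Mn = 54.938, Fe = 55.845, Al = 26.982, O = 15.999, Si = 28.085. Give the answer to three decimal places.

MnO: 22.22/70.937 = 0.31324 mol → 0.31324 mol Mn, 0.31324 mol O.
FeO: 21.14/71.844 = 0.29425 mol → 0.29425 mol Fe, 0.29425 mol O.
Al2O3: 20.50/101.961 = 0.20106 mol → 0.40212 mol Al, 0.60318 mol O.
SiO2: 36.49/60.083 = 0.60733 mol → 0.60733 mol Si, 1.21466 mol O.
Total oxygen = 2.42533 mol. Normalization factor = 12/2.42533 = 4.94778.
Mn per 12 O = 0.31324 × 4.94778 = 1.550.

1.550 Mn apfu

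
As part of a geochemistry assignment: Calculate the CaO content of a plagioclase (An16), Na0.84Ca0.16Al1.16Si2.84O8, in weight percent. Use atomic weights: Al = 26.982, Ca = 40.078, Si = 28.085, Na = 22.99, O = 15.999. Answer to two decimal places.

3.39 wt%

Molar mass of Na0.84Ca0.16Al1.16Si2.84O8 = 0.84×22.99 + 0.16×40.078 + 1.16×26.982 + 2.84×28.085 + 8×15.999 = 264.777 g/mol.
Each formula unit contains 0.16 Ca, equivalent to 0.16/1 = 0.1600 mol CaO.
M(CaO) = 1×40.078 + 1×15.999 = 56.077 g/mol.
Mass of CaO per formula unit = 0.1600 × 56.077 = 8.972 g.
CaO wt% = 8.972 / 264.777 × 100 = 3.39%.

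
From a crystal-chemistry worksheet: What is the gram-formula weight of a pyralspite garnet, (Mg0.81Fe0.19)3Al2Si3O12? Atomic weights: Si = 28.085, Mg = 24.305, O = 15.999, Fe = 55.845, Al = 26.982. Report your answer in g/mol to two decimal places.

The formula mass is the sum 2.43·24.305 + 0.57·55.845 + 2·26.982 + 3·28.085 + 12·15.999.

421.10 g/mol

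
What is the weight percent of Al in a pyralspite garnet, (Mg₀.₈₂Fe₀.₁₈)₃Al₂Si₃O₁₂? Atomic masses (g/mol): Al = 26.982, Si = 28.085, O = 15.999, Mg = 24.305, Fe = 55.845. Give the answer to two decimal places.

Formula mass = 2.46·24.305 + 0.54·55.845 + 2·26.982 + 3·28.085 + 12·15.999 = 420.154 g/mol, of which 53.964 g is Al.
So Al makes up 53.964/420.154 = 0.1284 of the mass, i.e. 12.84%.

12.84 wt%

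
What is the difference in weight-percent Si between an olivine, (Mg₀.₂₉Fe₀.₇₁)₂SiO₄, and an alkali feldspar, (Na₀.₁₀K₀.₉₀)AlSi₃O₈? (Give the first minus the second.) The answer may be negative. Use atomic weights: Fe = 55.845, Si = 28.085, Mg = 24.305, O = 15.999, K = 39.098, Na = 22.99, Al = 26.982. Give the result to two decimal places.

-15.31 percentage points

First mineral: 28.085 g Si in 185.478 g formula = 15.14 wt% Si.
Second mineral: 84.255 g Si in 276.716 g formula = 30.45 wt% Si.
15.14% − 30.45% gives a difference of -15.31 percentage points.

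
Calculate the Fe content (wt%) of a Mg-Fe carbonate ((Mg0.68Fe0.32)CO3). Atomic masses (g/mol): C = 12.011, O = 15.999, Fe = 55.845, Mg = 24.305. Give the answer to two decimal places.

Formula mass = 0.68*24.305 + 0.32*55.845 + 1*12.011 + 3*15.999 = 94.406 g/mol, of which 17.870 g is Fe.
So Fe makes up 17.870/94.406 = 0.1893 of the mass, i.e. 18.93%.

18.93 wt%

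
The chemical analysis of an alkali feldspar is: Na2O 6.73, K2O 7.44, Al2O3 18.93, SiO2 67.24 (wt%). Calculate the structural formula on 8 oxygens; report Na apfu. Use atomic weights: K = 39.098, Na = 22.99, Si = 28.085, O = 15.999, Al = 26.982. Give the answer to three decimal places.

0.582 Na apfu

Na2O (M=61.979): mol = 0.10859; Na = 0.21718, O = 0.10859.
K2O (M=94.195): mol = 0.07899; K = 0.15798, O = 0.07899.
Al2O3 (M=101.961): mol = 0.18566; Al = 0.37132, O = 0.55698.
SiO2 (M=60.083): mol = 1.11912; Si = 1.11912, O = 2.23824.
ΣO = 2.98280; factor = 8/ΣO = 2.68204.
Na apfu = 0.21718 × 2.68204 = 0.582.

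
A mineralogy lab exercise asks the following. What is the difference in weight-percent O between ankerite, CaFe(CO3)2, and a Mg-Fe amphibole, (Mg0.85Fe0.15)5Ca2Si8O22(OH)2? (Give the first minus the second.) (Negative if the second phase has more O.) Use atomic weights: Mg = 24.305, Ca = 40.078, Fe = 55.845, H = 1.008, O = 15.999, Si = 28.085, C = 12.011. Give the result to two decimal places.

-1.48 percentage points

O in CaFe(CO3)2: molar mass 215.939 g/mol; 6×15.999 = 95.994 g → 44.45 wt%.
O in (Mg0.85Fe0.15)5Ca2Si8O22(OH)2: molar mass 836.008 g/mol; 24×15.999 = 383.976 g → 45.93 wt%.
Difference = 44.45 − 45.93 = -1.48 percentage points.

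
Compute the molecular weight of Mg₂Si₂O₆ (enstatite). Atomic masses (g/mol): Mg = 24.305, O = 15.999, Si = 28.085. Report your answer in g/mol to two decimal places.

200.77 g/mol

Mg: 2 × 24.305 = 48.6100
Si: 2 × 28.085 = 56.1700
O: 6 × 15.999 = 95.9940
Summing the contributions gives the formula mass.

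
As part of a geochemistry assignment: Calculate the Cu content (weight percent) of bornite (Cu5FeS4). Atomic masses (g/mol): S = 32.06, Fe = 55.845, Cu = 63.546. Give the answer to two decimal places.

Formula mass = 5×63.546 + 1×55.845 + 4×32.06 = 501.815 g/mol, of which 317.730 g is Cu.
So Cu makes up 317.730/501.815 = 0.6332 of the mass, i.e. 63.32%.

63.32 weight percent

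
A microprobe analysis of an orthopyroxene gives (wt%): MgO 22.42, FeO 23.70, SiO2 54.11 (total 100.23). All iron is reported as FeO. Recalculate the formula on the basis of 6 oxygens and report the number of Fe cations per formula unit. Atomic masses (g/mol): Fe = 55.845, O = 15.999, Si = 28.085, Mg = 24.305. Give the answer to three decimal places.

MgO (M=40.304): mol = 0.55627; Mg = 0.55627, O = 0.55627.
FeO (M=71.844): mol = 0.32988; Fe = 0.32988, O = 0.32988.
SiO2 (M=60.083): mol = 0.90059; Si = 0.90059, O = 1.80118.
ΣO = 2.68733; factor = 6/ΣO = 2.23270.
Fe apfu = 0.32988 × 2.23270 = 0.737.

0.737 Fe apfu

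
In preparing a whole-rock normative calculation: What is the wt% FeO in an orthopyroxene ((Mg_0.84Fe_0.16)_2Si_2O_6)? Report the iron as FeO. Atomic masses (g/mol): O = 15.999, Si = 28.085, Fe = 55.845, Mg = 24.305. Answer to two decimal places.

10.90 wt%

Molar mass of (Mg_0.84Fe_0.16)_2Si_2O_6 = 1.68*24.305 + 0.32*55.845 + 2*28.085 + 6*15.999 = 210.867 g/mol.
Each formula unit contains 0.32 Fe, equivalent to 0.32/1 = 0.3200 mol FeO.
M(FeO) = 1×55.845 + 1×15.999 = 71.844 g/mol.
Mass of FeO per formula unit = 0.3200 × 71.844 = 22.990 g.
FeO wt% = 22.990 / 210.867 × 100 = 10.90%.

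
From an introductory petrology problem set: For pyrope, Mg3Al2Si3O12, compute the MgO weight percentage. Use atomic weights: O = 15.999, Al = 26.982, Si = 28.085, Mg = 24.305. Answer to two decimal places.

Molar mass of Mg3Al2Si3O12 = 3*24.305 + 2*26.982 + 3*28.085 + 12*15.999 = 403.122 g/mol.
Each formula unit contains 3 Mg, equivalent to 3/1 = 3.0000 mol MgO.
M(MgO) = 1×24.305 + 1×15.999 = 40.304 g/mol.
Mass of MgO per formula unit = 3.0000 × 40.304 = 120.912 g.
MgO wt% = 120.912 / 403.122 × 100 = 29.99%.

29.99 wt%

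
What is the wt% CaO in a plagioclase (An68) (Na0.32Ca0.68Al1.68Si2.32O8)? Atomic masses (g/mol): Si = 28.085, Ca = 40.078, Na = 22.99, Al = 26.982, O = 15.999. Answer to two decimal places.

M(Na0.32Ca0.68Al1.68Si2.32O8) = 273.089 g/mol; M(CaO) = 56.077 g/mol.
Moles CaO per formula unit = 0.68 Ca ÷ 1 = 0.6800.
CaO fraction = (0.6800 × 56.077) / 273.089 = 38.132/273.089 = 0.1396.

13.96 wt%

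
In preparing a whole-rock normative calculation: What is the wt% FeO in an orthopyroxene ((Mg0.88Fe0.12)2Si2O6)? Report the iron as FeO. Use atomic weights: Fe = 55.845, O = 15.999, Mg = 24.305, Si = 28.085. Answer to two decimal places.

M((Mg0.88Fe0.12)2Si2O6) = 208.344 g/mol; M(FeO) = 71.844 g/mol.
Moles FeO per formula unit = 0.24 Fe ÷ 1 = 0.2400.
FeO fraction = (0.2400 × 71.844) / 208.344 = 17.243/208.344 = 0.0828.

8.28 wt%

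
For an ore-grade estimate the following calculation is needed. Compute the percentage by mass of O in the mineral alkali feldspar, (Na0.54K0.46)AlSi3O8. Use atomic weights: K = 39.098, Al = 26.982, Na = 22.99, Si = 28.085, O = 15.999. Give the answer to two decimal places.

M((Na0.54K0.46)AlSi3O8) = 269.629 g/mol.
O contributes 8 × 15.999 = 127.992 g per mole.
127.992/269.629 = 0.4747 → 47.47%.

47.47 mass %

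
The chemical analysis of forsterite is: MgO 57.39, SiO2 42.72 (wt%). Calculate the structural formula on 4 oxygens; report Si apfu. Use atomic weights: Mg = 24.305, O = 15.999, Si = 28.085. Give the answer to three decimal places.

0.999 Si apfu

MgO: 57.39/40.304 = 1.42393 mol → 1.42393 mol Mg, 1.42393 mol O.
SiO2: 42.72/60.083 = 0.71102 mol → 0.71102 mol Si, 1.42204 mol O.
Total oxygen = 2.84597 mol. Normalization factor = 4/2.84597 = 1.40550.
Si per 4 O = 0.71102 × 1.40550 = 0.999.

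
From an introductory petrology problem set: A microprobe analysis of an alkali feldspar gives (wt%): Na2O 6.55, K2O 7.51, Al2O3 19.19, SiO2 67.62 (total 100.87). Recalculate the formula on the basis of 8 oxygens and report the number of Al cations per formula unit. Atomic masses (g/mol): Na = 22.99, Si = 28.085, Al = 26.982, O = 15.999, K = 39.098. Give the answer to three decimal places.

1.003 Al apfu

Na2O: 6.55/61.979 = 0.10568 mol → 0.21136 mol Na, 0.10568 mol O.
K2O: 7.51/94.195 = 0.07973 mol → 0.15946 mol K, 0.07973 mol O.
Al2O3: 19.19/101.961 = 0.18821 mol → 0.37642 mol Al, 0.56463 mol O.
SiO2: 67.62/60.083 = 1.12544 mol → 1.12544 mol Si, 2.25088 mol O.
Total oxygen = 3.00092 mol. Normalization factor = 8/3.00092 = 2.66585.
Al per 8 O = 0.37642 × 2.66585 = 1.003.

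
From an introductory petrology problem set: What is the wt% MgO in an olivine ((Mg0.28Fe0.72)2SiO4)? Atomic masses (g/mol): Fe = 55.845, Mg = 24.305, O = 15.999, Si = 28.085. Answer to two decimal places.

M((Mg0.28Fe0.72)2SiO4) = 186.109 g/mol; M(MgO) = 40.304 g/mol.
Moles MgO per formula unit = 0.56 Mg ÷ 1 = 0.5600.
MgO fraction = (0.5600 × 40.304) / 186.109 = 22.570/186.109 = 0.1213.

12.13 wt%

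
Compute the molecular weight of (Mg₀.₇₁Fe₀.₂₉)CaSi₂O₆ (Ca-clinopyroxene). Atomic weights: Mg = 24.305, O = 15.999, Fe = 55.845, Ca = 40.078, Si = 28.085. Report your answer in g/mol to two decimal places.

M = 0.71*24.305 + 0.29*55.845 + 1*40.078 + 2*28.085 + 6*15.999

225.69 g/mol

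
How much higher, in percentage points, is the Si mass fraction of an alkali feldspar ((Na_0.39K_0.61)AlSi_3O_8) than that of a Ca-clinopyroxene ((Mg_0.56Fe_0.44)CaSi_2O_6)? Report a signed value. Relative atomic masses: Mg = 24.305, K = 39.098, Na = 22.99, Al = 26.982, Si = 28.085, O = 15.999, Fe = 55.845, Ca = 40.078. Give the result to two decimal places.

M((Na_0.39K_0.61)AlSi_3O_8) = 272.045 g/mol, so wt% Si = 84.255/272.045 × 100 = 30.97%.
M((Mg_0.56Fe_0.44)CaSi_2O_6) = 230.425 g/mol, so wt% Si = 56.170/230.425 × 100 = 24.38%.
30.97 − 24.38 = 6.59 pp.

6.59 percentage points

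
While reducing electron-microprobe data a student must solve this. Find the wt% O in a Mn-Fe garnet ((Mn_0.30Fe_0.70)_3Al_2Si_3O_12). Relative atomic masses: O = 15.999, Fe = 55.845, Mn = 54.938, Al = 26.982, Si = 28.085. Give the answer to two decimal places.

Molar mass of (Mn_0.30Fe_0.70)_3Al_2Si_3O_12: 0.90·54.938 + 2.10·55.845 + 2·26.982 + 3·28.085 + 12·15.999 = 496.926 g/mol.
Mass of O per formula unit: 12 × 15.999 = 191.988 g.
Weight fraction O = 191.988 / 496.926 = 0.3864.

38.64 wt%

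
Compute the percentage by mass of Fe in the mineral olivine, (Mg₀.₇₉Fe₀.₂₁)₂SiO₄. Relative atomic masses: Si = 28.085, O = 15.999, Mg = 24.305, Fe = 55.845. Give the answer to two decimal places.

15.24 weight percent

M((Mg₀.₇₉Fe₀.₂₁)₂SiO₄) = 153.938 g/mol.
Fe contributes 0.42 × 55.845 = 23.455 g per mole.
23.455/153.938 = 0.1524 → 15.24%.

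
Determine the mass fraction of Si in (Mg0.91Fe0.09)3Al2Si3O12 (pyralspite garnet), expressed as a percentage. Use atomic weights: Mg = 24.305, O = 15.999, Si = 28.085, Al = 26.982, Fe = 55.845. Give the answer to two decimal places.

Formula mass = 2.73·24.305 + 0.27·55.845 + 2·26.982 + 3·28.085 + 12·15.999 = 411.638 g/mol, of which 84.255 g is Si.
So Si makes up 84.255/411.638 = 0.2047 of the mass, i.e. 20.47%.

20.47 wt%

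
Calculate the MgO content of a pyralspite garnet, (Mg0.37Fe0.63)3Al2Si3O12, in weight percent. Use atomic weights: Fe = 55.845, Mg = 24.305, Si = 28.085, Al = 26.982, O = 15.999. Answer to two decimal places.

9.67 wt%

Formula mass = 462.733 g/mol.
1.11 Mg → 1.1100 mol MgO per formula unit; M(MgO) = 40.304, so MgO mass = 44.737 g.
44.737/462.733 × 100 = 9.67 wt%.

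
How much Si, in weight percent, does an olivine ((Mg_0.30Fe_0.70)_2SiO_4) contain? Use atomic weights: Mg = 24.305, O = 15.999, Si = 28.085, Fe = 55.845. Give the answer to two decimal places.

15.19 weight percent

Formula mass = 0.60*24.305 + 1.40*55.845 + 1*28.085 + 4*15.999 = 184.847 g/mol, of which 28.085 g is Si.
So Si makes up 28.085/184.847 = 0.1519 of the mass, i.e. 15.19%.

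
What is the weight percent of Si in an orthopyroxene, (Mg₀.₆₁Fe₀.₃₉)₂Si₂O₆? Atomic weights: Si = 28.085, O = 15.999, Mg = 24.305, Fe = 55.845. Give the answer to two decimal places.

Formula mass = 1.22×24.305 + 0.78×55.845 + 2×28.085 + 6×15.999 = 225.375 g/mol, of which 56.170 g is Si.
So Si makes up 56.170/225.375 = 0.2492 of the mass, i.e. 24.92%.

24.92 weight percent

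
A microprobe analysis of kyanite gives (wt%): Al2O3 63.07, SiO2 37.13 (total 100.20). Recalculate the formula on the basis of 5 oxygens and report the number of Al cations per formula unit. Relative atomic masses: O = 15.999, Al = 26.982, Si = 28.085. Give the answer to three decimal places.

2.001 Al apfu

Al2O3 (M=101.961): mol = 0.61857; Al = 1.23714, O = 1.85571.
SiO2 (M=60.083): mol = 0.61798; Si = 0.61798, O = 1.23596.
ΣO = 3.09167; factor = 5/ΣO = 1.61725.
Al apfu = 1.23714 × 1.61725 = 2.001.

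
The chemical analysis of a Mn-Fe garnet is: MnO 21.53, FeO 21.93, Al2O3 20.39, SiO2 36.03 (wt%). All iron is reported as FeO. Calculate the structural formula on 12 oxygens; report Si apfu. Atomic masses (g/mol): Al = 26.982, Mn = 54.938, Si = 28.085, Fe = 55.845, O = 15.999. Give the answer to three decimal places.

MnO (M=70.937): mol = 0.30351; Mn = 0.30351, O = 0.30351.
FeO (M=71.844): mol = 0.30524; Fe = 0.30524, O = 0.30524.
Al2O3 (M=101.961): mol = 0.19998; Al = 0.39996, O = 0.59994.
SiO2 (M=60.083): mol = 0.59967; Si = 0.59967, O = 1.19934.
ΣO = 2.40803; factor = 12/ΣO = 4.98333.
Si apfu = 0.59967 × 4.98333 = 2.988.

2.988 Si apfu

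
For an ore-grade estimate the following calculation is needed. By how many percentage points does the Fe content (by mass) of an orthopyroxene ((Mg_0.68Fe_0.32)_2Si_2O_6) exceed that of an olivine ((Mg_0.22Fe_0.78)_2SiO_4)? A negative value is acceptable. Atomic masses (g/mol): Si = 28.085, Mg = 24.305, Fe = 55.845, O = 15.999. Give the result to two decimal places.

-29.70 percentage points

Fe in (Mg_0.68Fe_0.32)_2Si_2O_6: molar mass 220.960 g/mol; 0.64×55.845 = 35.741 g → 16.18 wt%.
Fe in (Mg_0.22Fe_0.78)_2SiO_4: molar mass 189.893 g/mol; 1.56×55.845 = 87.118 g → 45.88 wt%.
Difference = 16.18 − 45.88 = -29.70 percentage points.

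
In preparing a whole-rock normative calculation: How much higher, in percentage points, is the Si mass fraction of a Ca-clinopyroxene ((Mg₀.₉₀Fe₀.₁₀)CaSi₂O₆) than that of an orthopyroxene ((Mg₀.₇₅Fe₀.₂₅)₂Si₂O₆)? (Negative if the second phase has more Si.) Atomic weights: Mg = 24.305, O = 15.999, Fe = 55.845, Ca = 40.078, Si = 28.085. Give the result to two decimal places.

-0.37 percentage points

Si in (Mg₀.₉₀Fe₀.₁₀)CaSi₂O₆: molar mass 219.701 g/mol; 2×28.085 = 56.170 g → 25.57 wt%.
Si in (Mg₀.₇₅Fe₀.₂₅)₂Si₂O₆: molar mass 216.544 g/mol; 2×28.085 = 56.170 g → 25.94 wt%.
Difference = 25.57 − 25.94 = -0.37 percentage points.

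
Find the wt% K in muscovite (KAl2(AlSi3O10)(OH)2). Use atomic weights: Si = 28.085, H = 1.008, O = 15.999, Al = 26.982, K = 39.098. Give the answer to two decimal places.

Formula mass = 1*39.098 + 3*26.982 + 3*28.085 + 12*15.999 + 2*1.008 = 398.303 g/mol, of which 39.098 g is K.
So K makes up 39.098/398.303 = 0.0982 of the mass, i.e. 9.82%.

9.82 wt%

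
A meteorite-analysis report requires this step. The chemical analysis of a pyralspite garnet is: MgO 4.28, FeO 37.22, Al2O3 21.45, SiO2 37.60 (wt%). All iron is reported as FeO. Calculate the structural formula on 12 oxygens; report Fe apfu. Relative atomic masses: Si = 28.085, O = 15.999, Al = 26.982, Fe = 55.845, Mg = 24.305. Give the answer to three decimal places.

2.480 Fe apfu

MgO: 4.28/40.304 = 0.10619 mol → 0.10619 mol Mg, 0.10619 mol O.
FeO: 37.22/71.844 = 0.51807 mol → 0.51807 mol Fe, 0.51807 mol O.
Al2O3: 21.45/101.961 = 0.21037 mol → 0.42074 mol Al, 0.63111 mol O.
SiO2: 37.60/60.083 = 0.62580 mol → 0.62580 mol Si, 1.25160 mol O.
Total oxygen = 2.50697 mol. Normalization factor = 12/2.50697 = 4.78665.
Fe per 12 O = 0.51807 × 4.78665 = 2.480.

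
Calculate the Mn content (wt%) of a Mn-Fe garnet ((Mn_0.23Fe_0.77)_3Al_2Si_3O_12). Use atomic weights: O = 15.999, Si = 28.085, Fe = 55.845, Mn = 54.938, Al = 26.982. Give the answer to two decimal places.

Molar mass of (Mn_0.23Fe_0.77)_3Al_2Si_3O_12: 0.69·54.938 + 2.31·55.845 + 2·26.982 + 3·28.085 + 12·15.999 = 497.116 g/mol.
Mass of Mn per formula unit: 0.69 × 54.938 = 37.907 g.
Weight fraction Mn = 37.907 / 497.116 = 0.0763.

7.63 wt%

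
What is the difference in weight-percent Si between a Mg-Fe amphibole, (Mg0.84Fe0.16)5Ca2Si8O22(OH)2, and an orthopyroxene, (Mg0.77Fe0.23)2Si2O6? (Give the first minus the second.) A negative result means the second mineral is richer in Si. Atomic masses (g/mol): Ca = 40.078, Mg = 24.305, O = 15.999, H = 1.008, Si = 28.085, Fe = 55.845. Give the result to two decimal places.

Si in (Mg0.84Fe0.16)5Ca2Si8O22(OH)2: molar mass 837.585 g/mol; 8×28.085 = 224.680 g → 26.82 wt%.
Si in (Mg0.77Fe0.23)2Si2O6: molar mass 215.282 g/mol; 2×28.085 = 56.170 g → 26.09 wt%.
Difference = 26.82 − 26.09 = 0.73 percentage points.

0.73 percentage points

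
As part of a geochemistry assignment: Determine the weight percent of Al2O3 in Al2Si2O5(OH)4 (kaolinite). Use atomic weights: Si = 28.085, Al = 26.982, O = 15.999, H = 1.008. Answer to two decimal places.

Formula mass = 258.157 g/mol.
2 Al → 1.0000 mol Al2O3 per formula unit; M(Al2O3) = 101.961, so Al2O3 mass = 101.961 g.
101.961/258.157 × 100 = 39.50 wt%.

39.50 wt%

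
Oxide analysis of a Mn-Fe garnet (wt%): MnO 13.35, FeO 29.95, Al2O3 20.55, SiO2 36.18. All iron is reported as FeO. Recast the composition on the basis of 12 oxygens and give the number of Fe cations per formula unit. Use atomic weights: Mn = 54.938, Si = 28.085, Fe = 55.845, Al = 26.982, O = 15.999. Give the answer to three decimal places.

13.35 wt% MnO ÷ 70.937 g/mol = 0.18820 mol, giving 0.18820 Mn and 0.18820 O.
29.95 wt% FeO ÷ 71.844 g/mol = 0.41688 mol, giving 0.41688 Fe and 0.41688 O.
20.55 wt% Al2O3 ÷ 101.961 g/mol = 0.20155 mol, giving 0.40310 Al and 0.60465 O.
36.18 wt% SiO2 ÷ 60.083 g/mol = 0.60217 mol, giving 0.60217 Si and 1.20434 O.
Oxygen sums to 2.41407; scaling by 12/2.41407 = 4.97086 puts the formula on 12 O.
Fe: 0.41688 × 4.97086 = 2.072 atoms per formula unit.

2.072 Fe apfu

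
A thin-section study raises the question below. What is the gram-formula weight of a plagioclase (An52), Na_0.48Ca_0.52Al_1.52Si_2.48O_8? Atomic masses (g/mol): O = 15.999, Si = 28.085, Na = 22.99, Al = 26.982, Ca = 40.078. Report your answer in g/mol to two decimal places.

The formula mass is the sum 0.48·22.99 + 0.52·40.078 + 1.52·26.982 + 2.48·28.085 + 8·15.999.

270.53 g/mol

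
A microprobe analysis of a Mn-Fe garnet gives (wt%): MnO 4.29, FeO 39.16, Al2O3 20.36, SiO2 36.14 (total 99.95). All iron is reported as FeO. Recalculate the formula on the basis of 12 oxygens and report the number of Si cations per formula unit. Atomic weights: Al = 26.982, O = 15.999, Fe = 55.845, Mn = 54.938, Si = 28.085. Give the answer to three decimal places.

2.998 Si apfu

MnO: 4.29/70.937 = 0.06048 mol → 0.06048 mol Mn, 0.06048 mol O.
FeO: 39.16/71.844 = 0.54507 mol → 0.54507 mol Fe, 0.54507 mol O.
Al2O3: 20.36/101.961 = 0.19968 mol → 0.39936 mol Al, 0.59904 mol O.
SiO2: 36.14/60.083 = 0.60150 mol → 0.60150 mol Si, 1.20300 mol O.
Total oxygen = 2.40759 mol. Normalization factor = 12/2.40759 = 4.98424.
Si per 12 O = 0.60150 × 4.98424 = 2.998.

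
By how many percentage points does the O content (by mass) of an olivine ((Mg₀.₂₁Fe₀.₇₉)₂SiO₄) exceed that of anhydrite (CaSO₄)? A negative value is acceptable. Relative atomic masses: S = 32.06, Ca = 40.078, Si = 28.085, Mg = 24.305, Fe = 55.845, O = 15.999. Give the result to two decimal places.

O in (Mg₀.₂₁Fe₀.₇₉)₂SiO₄: molar mass 190.524 g/mol; 4×15.999 = 63.996 g → 33.59 wt%.
O in CaSO₄: molar mass 136.134 g/mol; 4×15.999 = 63.996 g → 47.01 wt%.
Difference = 33.59 − 47.01 = -13.42 percentage points.

-13.42 percentage points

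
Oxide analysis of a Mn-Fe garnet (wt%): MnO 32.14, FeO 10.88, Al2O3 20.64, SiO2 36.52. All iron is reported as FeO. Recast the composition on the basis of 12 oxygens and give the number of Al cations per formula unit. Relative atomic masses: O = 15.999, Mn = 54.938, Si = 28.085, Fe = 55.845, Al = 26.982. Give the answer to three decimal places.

32.14 wt% MnO ÷ 70.937 g/mol = 0.45308 mol, giving 0.45308 Mn and 0.45308 O.
10.88 wt% FeO ÷ 71.844 g/mol = 0.15144 mol, giving 0.15144 Fe and 0.15144 O.
20.64 wt% Al2O3 ÷ 101.961 g/mol = 0.20243 mol, giving 0.40486 Al and 0.60729 O.
36.52 wt% SiO2 ÷ 60.083 g/mol = 0.60783 mol, giving 0.60783 Si and 1.21566 O.
Oxygen sums to 2.42747; scaling by 12/2.42747 = 4.94342 puts the formula on 12 O.
Al: 0.40486 × 4.94342 = 2.001 atoms per formula unit.

2.001 Al apfu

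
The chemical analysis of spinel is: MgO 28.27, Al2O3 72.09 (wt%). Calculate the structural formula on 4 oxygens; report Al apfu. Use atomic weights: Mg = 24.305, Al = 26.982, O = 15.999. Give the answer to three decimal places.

28.27 wt% MgO ÷ 40.304 g/mol = 0.70142 mol, giving 0.70142 Mg and 0.70142 O.
72.09 wt% Al2O3 ÷ 101.961 g/mol = 0.70704 mol, giving 1.41408 Al and 2.12112 O.
Oxygen sums to 2.82254; scaling by 4/2.82254 = 1.41716 puts the formula on 4 O.
Al: 1.41408 × 1.41716 = 2.004 atoms per formula unit.

2.004 Al apfu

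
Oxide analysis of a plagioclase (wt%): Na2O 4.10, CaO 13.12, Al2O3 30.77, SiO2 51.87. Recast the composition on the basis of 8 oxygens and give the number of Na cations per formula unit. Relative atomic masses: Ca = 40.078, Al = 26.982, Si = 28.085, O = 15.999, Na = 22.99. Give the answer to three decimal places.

Na2O: 4.10/61.979 = 0.06615 mol → 0.13230 mol Na, 0.06615 mol O.
CaO: 13.12/56.077 = 0.23396 mol → 0.23396 mol Ca, 0.23396 mol O.
Al2O3: 30.77/101.961 = 0.30178 mol → 0.60356 mol Al, 0.90534 mol O.
SiO2: 51.87/60.083 = 0.86331 mol → 0.86331 mol Si, 1.72662 mol O.
Total oxygen = 2.93207 mol. Normalization factor = 8/2.93207 = 2.72845.
Na per 8 O = 0.13230 × 2.72845 = 0.361.

0.361 Na apfu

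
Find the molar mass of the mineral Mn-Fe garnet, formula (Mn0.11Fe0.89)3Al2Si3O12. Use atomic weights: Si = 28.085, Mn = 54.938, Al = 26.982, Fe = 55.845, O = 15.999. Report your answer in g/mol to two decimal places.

M = 0.33·54.938 + 2.67·55.845 + 2·26.982 + 3·28.085 + 12·15.999

497.44 g/mol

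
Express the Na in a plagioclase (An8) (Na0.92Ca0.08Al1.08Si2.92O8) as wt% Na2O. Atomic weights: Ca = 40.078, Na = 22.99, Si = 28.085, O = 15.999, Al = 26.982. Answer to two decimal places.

Formula mass = 263.498 g/mol.
0.92 Na → 0.4600 mol Na2O per formula unit; M(Na2O) = 61.979, so Na2O mass = 28.510 g.
28.510/263.498 × 100 = 10.82 wt%.

10.82 wt%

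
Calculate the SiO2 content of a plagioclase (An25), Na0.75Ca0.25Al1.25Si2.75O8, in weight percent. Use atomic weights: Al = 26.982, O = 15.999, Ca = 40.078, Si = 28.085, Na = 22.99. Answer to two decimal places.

M(Na0.75Ca0.25Al1.25Si2.75O8) = 266.215 g/mol; M(SiO2) = 60.083 g/mol.
Moles SiO2 per formula unit = 2.75 Si ÷ 1 = 2.7500.
SiO2 fraction = (2.7500 × 60.083) / 266.215 = 165.228/266.215 = 0.6207.

62.07 wt%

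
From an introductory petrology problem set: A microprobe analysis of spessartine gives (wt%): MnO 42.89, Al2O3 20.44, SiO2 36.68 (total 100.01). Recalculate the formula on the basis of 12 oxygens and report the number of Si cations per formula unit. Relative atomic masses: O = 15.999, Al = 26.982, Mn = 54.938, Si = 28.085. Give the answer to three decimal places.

42.89 wt% MnO ÷ 70.937 g/mol = 0.60462 mol, giving 0.60462 Mn and 0.60462 O.
20.44 wt% Al2O3 ÷ 101.961 g/mol = 0.20047 mol, giving 0.40094 Al and 0.60141 O.
36.68 wt% SiO2 ÷ 60.083 g/mol = 0.61049 mol, giving 0.61049 Si and 1.22098 O.
Oxygen sums to 2.42701; scaling by 12/2.42701 = 4.94436 puts the formula on 12 O.
Si: 0.61049 × 4.94436 = 3.018 atoms per formula unit.

3.018 Si apfu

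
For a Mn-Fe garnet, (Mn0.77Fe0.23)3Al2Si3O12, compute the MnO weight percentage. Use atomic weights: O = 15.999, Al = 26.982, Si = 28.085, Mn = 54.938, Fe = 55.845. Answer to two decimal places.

Molar mass of (Mn0.77Fe0.23)3Al2Si3O12 = 2.31*54.938 + 0.69*55.845 + 2*26.982 + 3*28.085 + 12*15.999 = 495.647 g/mol.
Each formula unit contains 2.31 Mn, equivalent to 2.31/1 = 2.3100 mol MnO.
M(MnO) = 1×54.938 + 1×15.999 = 70.937 g/mol.
Mass of MnO per formula unit = 2.3100 × 70.937 = 163.864 g.
MnO wt% = 163.864 / 495.647 × 100 = 33.06%.

33.06 wt%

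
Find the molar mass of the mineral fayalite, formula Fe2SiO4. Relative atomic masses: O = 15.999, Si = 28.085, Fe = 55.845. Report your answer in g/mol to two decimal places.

203.77 g/mol

The formula mass is the sum 2×55.845 + 1×28.085 + 4×15.999.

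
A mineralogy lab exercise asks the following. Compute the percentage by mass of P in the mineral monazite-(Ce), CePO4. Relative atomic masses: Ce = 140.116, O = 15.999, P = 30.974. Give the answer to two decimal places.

Molar mass of CePO4: 1·140.116 + 1·30.974 + 4·15.999 = 235.086 g/mol.
Mass of P per formula unit: 1 × 30.974 = 30.974 g.
Weight fraction P = 30.974 / 235.086 = 0.1318.

13.18 mass %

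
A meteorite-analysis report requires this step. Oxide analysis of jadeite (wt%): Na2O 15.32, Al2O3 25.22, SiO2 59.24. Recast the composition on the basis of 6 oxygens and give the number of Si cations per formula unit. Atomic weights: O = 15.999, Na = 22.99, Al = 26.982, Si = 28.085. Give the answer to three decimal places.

1.998 Si apfu

Na2O: 15.32/61.979 = 0.24718 mol → 0.49436 mol Na, 0.24718 mol O.
Al2O3: 25.22/101.961 = 0.24735 mol → 0.49470 mol Al, 0.74205 mol O.
SiO2: 59.24/60.083 = 0.98597 mol → 0.98597 mol Si, 1.97194 mol O.
Total oxygen = 2.96117 mol. Normalization factor = 6/2.96117 = 2.02623.
Si per 6 O = 0.98597 × 2.02623 = 1.998.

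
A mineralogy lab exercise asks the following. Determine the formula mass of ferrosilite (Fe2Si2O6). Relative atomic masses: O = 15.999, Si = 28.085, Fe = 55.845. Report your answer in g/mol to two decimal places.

263.85 g/mol

Fe: 2 × 55.845 = 111.6900
Si: 2 × 28.085 = 56.1700
O: 6 × 15.999 = 95.9940
Summing the contributions gives the formula mass.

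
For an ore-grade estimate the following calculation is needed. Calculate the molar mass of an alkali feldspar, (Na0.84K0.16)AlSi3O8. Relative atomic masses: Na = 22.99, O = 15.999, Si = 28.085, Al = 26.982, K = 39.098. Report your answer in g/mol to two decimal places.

M = 0.84*22.99 + 0.16*39.098 + 1*26.982 + 3*28.085 + 8*15.999

264.80 g/mol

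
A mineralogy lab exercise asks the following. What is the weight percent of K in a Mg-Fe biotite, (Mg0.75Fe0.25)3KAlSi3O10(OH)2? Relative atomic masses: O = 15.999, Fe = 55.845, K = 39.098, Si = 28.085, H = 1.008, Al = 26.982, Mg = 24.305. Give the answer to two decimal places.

8.87 weight percent

M((Mg0.75Fe0.25)3KAlSi3O10(OH)2) = 440.909 g/mol.
K contributes 1 × 39.098 = 39.098 g per mole.
39.098/440.909 = 0.0887 → 8.87%.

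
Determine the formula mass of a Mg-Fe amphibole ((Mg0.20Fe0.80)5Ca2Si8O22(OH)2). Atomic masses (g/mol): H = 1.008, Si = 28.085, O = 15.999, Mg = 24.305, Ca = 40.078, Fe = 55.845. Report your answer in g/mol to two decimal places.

M = 1×24.305 + 4×55.845 + 2×40.078 + 8×28.085 + 24×15.999 + 2×1.008

938.51 g/mol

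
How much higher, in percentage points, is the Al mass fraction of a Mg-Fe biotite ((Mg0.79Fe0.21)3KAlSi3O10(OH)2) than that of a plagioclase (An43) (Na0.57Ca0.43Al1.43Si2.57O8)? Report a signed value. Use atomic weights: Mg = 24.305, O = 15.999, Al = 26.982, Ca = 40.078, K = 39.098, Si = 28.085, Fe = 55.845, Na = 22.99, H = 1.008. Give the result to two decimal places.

-8.17 percentage points

M((Mg0.79Fe0.21)3KAlSi3O10(OH)2) = 437.124 g/mol, so wt% Al = 26.982/437.124 × 100 = 6.17%.
M(Na0.57Ca0.43Al1.43Si2.57O8) = 269.093 g/mol, so wt% Al = 38.584/269.093 × 100 = 14.34%.
6.17 − 14.34 = -8.17 pp.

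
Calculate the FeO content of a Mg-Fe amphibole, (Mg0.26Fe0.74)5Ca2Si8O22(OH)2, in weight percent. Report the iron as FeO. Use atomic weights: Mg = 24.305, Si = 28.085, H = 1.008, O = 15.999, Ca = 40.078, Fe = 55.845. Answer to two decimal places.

28.61 wt%

M((Mg0.26Fe0.74)5Ca2Si8O22(OH)2) = 929.051 g/mol; M(FeO) = 71.844 g/mol.
Moles FeO per formula unit = 3.70 Fe ÷ 1 = 3.7000.
FeO fraction = (3.7000 × 71.844) / 929.051 = 265.823/929.051 = 0.2861.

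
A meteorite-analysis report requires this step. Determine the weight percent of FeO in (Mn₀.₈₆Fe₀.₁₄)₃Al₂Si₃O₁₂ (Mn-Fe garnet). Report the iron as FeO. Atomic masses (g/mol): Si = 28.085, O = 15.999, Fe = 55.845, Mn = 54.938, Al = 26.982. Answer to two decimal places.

6.09 wt%

Molar mass of (Mn₀.₈₆Fe₀.₁₄)₃Al₂Si₃O₁₂ = 2.58*54.938 + 0.42*55.845 + 2*26.982 + 3*28.085 + 12*15.999 = 495.402 g/mol.
Each formula unit contains 0.42 Fe, equivalent to 0.42/1 = 0.4200 mol FeO.
M(FeO) = 1×55.845 + 1×15.999 = 71.844 g/mol.
Mass of FeO per formula unit = 0.4200 × 71.844 = 30.174 g.
FeO wt% = 30.174 / 495.402 × 100 = 6.09%.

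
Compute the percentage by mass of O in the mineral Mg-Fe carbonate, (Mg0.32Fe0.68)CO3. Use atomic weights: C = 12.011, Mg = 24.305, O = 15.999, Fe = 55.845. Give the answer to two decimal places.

M((Mg0.32Fe0.68)CO3) = 105.760 g/mol.
O contributes 3 × 15.999 = 47.997 g per mole.
47.997/105.760 = 0.4538 → 45.38%.

45.38 wt%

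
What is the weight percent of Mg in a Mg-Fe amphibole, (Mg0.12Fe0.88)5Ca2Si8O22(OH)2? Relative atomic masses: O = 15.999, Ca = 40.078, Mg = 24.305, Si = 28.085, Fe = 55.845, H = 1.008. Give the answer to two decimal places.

1.53 weight percent

Formula mass = 0.60*24.305 + 4.40*55.845 + 2*40.078 + 8*28.085 + 24*15.999 + 2*1.008 = 951.129 g/mol, of which 14.583 g is Mg.
So Mg makes up 14.583/951.129 = 0.0153 of the mass, i.e. 1.53%.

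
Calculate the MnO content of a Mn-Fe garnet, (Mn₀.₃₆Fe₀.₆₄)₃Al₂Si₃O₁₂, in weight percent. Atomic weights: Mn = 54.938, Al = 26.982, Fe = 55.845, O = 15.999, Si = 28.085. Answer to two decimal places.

15.42 wt%

M((Mn₀.₃₆Fe₀.₆₄)₃Al₂Si₃O₁₂) = 496.762 g/mol; M(MnO) = 70.937 g/mol.
Moles MnO per formula unit = 1.08 Mn ÷ 1 = 1.0800.
MnO fraction = (1.0800 × 70.937) / 496.762 = 76.612/496.762 = 0.1542.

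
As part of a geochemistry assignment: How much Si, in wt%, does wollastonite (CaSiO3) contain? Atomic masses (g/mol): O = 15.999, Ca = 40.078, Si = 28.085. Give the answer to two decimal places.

24.18 wt%

Molar mass of CaSiO3: 1×40.078 + 1×28.085 + 3×15.999 = 116.160 g/mol.
Mass of Si per formula unit: 1 × 28.085 = 28.085 g.
Weight fraction Si = 28.085 / 116.160 = 0.2418.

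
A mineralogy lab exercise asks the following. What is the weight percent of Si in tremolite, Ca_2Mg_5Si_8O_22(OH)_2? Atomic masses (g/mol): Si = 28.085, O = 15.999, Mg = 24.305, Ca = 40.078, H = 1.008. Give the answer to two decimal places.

27.66 weight percent

Molar mass of Ca_2Mg_5Si_8O_22(OH)_2: 2*40.078 + 5*24.305 + 8*28.085 + 24*15.999 + 2*1.008 = 812.353 g/mol.
Mass of Si per formula unit: 8 × 28.085 = 224.680 g.
Weight fraction Si = 224.680 / 812.353 = 0.2766.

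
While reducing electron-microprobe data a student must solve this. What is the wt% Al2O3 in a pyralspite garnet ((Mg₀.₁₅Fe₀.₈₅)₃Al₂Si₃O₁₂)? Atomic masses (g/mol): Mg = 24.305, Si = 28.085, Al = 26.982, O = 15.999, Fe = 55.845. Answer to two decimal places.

21.09 wt%

Molar mass of (Mg₀.₁₅Fe₀.₈₅)₃Al₂Si₃O₁₂ = 0.45*24.305 + 2.55*55.845 + 2*26.982 + 3*28.085 + 12*15.999 = 483.549 g/mol.
Each formula unit contains 2 Al, equivalent to 2/2 = 1.0000 mol Al2O3.
M(Al2O3) = 2×26.982 + 3×15.999 = 101.961 g/mol.
Mass of Al2O3 per formula unit = 1.0000 × 101.961 = 101.961 g.
Al2O3 wt% = 101.961 / 483.549 × 100 = 21.09%.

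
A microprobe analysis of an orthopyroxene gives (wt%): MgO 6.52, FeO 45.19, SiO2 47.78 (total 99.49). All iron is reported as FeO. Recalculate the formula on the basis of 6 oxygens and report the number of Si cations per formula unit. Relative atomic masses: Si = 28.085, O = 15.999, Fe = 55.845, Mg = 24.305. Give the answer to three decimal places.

2.004 Si apfu

6.52 wt% MgO ÷ 40.304 g/mol = 0.16177 mol, giving 0.16177 Mg and 0.16177 O.
45.19 wt% FeO ÷ 71.844 g/mol = 0.62900 mol, giving 0.62900 Fe and 0.62900 O.
47.78 wt% SiO2 ÷ 60.083 g/mol = 0.79523 mol, giving 0.79523 Si and 1.59046 O.
Oxygen sums to 2.38123; scaling by 6/2.38123 = 2.51971 puts the formula on 6 O.
Si: 0.79523 × 2.51971 = 2.004 atoms per formula unit.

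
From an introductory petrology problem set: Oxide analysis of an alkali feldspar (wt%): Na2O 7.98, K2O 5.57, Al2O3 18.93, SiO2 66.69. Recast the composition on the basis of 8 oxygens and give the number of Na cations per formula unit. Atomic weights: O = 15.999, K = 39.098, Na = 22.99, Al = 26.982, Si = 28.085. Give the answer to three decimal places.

0.695 Na apfu

Na2O (M=61.979): mol = 0.12875; Na = 0.25750, O = 0.12875.
K2O (M=94.195): mol = 0.05913; K = 0.11826, O = 0.05913.
Al2O3 (M=101.961): mol = 0.18566; Al = 0.37132, O = 0.55698.
SiO2 (M=60.083): mol = 1.10996; Si = 1.10996, O = 2.21992.
ΣO = 2.96478; factor = 8/ΣO = 2.69835.
Na apfu = 0.25750 × 2.69835 = 0.695.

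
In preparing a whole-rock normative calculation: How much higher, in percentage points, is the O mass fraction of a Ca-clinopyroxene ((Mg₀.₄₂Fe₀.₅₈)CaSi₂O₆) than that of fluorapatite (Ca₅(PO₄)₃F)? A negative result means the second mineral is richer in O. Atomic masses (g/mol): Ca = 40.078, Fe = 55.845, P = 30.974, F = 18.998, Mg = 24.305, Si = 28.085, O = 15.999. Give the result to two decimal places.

O in (Mg₀.₄₂Fe₀.₅₈)CaSi₂O₆: molar mass 234.840 g/mol; 6×15.999 = 95.994 g → 40.88 wt%.
O in Ca₅(PO₄)₃F: molar mass 504.298 g/mol; 12×15.999 = 191.988 g → 38.07 wt%.
Difference = 40.88 − 38.07 = 2.81 percentage points.

2.81 percentage points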